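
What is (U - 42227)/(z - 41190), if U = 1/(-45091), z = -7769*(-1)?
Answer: 1904057658/1506986311 ≈ 1.2635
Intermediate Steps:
z = 7769
U = -1/45091 ≈ -2.2177e-5
(U - 42227)/(z - 41190) = (-1/45091 - 42227)/(7769 - 41190) = -1904057658/45091/(-33421) = -1904057658/45091*(-1/33421) = 1904057658/1506986311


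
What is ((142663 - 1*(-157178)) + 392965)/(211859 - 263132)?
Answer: -692806/51273 ≈ -13.512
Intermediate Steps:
((142663 - 1*(-157178)) + 392965)/(211859 - 263132) = ((142663 + 157178) + 392965)/(-51273) = (299841 + 392965)*(-1/51273) = 692806*(-1/51273) = -692806/51273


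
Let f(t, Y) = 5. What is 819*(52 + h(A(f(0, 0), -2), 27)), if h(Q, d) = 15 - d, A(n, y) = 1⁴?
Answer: 32760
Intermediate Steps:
A(n, y) = 1
819*(52 + h(A(f(0, 0), -2), 27)) = 819*(52 + (15 - 1*27)) = 819*(52 + (15 - 27)) = 819*(52 - 12) = 819*40 = 32760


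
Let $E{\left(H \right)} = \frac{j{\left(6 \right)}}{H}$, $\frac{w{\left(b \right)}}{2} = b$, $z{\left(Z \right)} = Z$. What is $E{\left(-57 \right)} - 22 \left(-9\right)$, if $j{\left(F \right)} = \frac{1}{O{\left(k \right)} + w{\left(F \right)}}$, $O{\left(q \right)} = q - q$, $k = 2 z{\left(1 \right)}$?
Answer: $\frac{135431}{684} \approx 198.0$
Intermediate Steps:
$w{\left(b \right)} = 2 b$
$k = 2$ ($k = 2 \cdot 1 = 2$)
$O{\left(q \right)} = 0$
$j{\left(F \right)} = \frac{1}{2 F}$ ($j{\left(F \right)} = \frac{1}{0 + 2 F} = \frac{1}{2 F}$)
$E{\left(H \right)} = \frac{1}{12 H}$ ($E{\left(H \right)} = \frac{\frac{1}{2} \cdot \frac{1}{6}}{H} = \frac{1}{12 H}$)
$E{\left(-57 \right)} - 22 \left(-9\right) = \frac{1}{12 \left(-57\right)} - 22 \left(-9\right) = \frac{1}{12} \left(- \frac{1}{57}\right) - -198 = - \frac{1}{684} + 198 = \frac{135431}{684}$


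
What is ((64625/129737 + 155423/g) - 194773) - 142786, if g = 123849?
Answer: -5423801560347191/16067797713 ≈ -3.3756e+5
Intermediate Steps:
((64625/129737 + 155423/g) - 194773) - 142786 = ((64625/129737 + 155423/123849) - 194773) - 142786 = (28167855376/16067797713 - 194773) - 142786 = -3129544996098773/16067797713 - 142786 = -5423801560347191/16067797713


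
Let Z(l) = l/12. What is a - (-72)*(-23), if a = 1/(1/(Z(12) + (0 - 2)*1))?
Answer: -1657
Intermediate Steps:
Z(l) = l/12 (Z(l) = l*(1/12) = l/12)
a = -1 (a = 1/(1/((1/12)*12 + (0 - 2)*1)) = 1/(1/(1 - 2*1)) = 1/(1/(1 - 2)) = 1/(1/(-1)) = 1/(-1) = -1)
a - (-72)*(-23) = -1 - (-72)*(-23) = -1 - 72*23 = -1 - 1656 = -1657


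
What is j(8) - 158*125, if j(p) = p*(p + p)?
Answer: -19622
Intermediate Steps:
j(p) = 2*p**2 (j(p) = p*(2*p) = 2*p**2)
j(8) - 158*125 = 2*8**2 - 158*125 = 2*64 - 19750 = 128 - 19750 = -19622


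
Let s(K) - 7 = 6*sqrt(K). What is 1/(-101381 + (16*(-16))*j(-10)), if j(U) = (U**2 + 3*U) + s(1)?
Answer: -1/122629 ≈ -8.1547e-6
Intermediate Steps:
s(K) = 7 + 6*sqrt(K)
j(U) = 13 + U**2 + 3*U (j(U) = (U**2 + 3*U) + (7 + 6*sqrt(1)) = (U**2 + 3*U) + (7 + 6*1) = (U**2 + 3*U) + (7 + 6) = (U**2 + 3*U) + 13 = 13 + U**2 + 3*U)
1/(-101381 + (16*(-16))*j(-10)) = 1/(-101381 + (16*(-16))*(13 + (-10)**2 + 3*(-10))) = 1/(-101381 - 256*(13 + 100 - 30)) = 1/(-101381 - 256*83) = 1/(-101381 - 21248) = 1/(-122629) = -1/122629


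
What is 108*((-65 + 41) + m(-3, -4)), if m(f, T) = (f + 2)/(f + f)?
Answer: -2574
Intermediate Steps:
m(f, T) = (2 + f)/(2*f) (m(f, T) = (2 + f)/((2*f)) = (2 + f)*(1/(2*f)) = (2 + f)/(2*f))
108*((-65 + 41) + m(-3, -4)) = 108*((-65 + 41) + (½)*(2 - 3)/(-3)) = 108*(-24 + (½)*(-⅓)*(-1)) = 108*(-24 + ⅙) = 108*(-143/6) = -2574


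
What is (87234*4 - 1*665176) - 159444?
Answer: -475684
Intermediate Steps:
(87234*4 - 1*665176) - 159444 = (348936 - 665176) - 159444 = -316240 - 159444 = -475684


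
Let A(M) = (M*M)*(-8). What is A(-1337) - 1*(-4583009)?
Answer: -9717543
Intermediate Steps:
A(M) = -8*M² (A(M) = M²*(-8) = -8*M²)
A(-1337) - 1*(-4583009) = -8*(-1337)² - 1*(-4583009) = -8*1787569 + 4583009 = -14300552 + 4583009 = -9717543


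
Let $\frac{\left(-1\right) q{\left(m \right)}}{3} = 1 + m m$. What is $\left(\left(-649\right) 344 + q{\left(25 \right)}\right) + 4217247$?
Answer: $3992113$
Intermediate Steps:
$q{\left(m \right)} = -3 - 3 m^{2}$ ($q{\left(m \right)} = - 3 \left(1 + m m\right) = - 3 \left(1 + m^{2}\right) = -3 - 3 m^{2}$)
$\left(\left(-649\right) 344 + q{\left(25 \right)}\right) + 4217247 = \left(\left(-649\right) 344 - \left(3 + 3 \cdot 25^{2}\right)\right) + 4217247 = \left(-223256 - 1878\right) + 4217247 = -225134 + 4217247 = 3992113$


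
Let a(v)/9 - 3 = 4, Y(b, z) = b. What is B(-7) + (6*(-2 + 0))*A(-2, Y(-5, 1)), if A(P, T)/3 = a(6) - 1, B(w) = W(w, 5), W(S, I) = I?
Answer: -2227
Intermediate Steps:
a(v) = 63 (a(v) = 27 + 9*4 = 27 + 36 = 63)
B(w) = 5
A(P, T) = 186 (A(P, T) = 3*(63 - 1) = 3*62 = 186)
B(-7) + (6*(-2 + 0))*A(-2, Y(-5, 1)) = 5 + (6*(-2 + 0))*186 = 5 + (6*(-2))*186 = 5 - 12*186 = 5 - 2232 = -2227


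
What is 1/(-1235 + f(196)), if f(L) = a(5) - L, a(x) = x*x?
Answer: -1/1406 ≈ -0.00071124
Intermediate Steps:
a(x) = x²
f(L) = 25 - L (f(L) = 5² - L = 25 - L)
1/(-1235 + f(196)) = 1/(-1235 + (25 - 1*196)) = 1/(-1235 + (25 - 196)) = 1/(-1235 - 171) = 1/(-1406) = -1/1406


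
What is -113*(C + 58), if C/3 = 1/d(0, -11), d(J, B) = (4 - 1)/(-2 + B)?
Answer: -5085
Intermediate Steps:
d(J, B) = 3/(-2 + B)
C = -13 (C = 3/((3/(-2 - 11))) = 3/((3/(-13))) = 3/((3*(-1/13))) = 3/(-3/13) = 3*(-13/3) = -13)
-113*(C + 58) = -113*(-13 + 58) = -113*45 = -5085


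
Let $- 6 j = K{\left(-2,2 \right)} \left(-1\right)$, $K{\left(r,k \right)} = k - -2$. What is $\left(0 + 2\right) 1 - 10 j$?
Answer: $- \frac{14}{3} \approx -4.6667$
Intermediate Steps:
$K{\left(r,k \right)} = 2 + k$ ($K{\left(r,k \right)} = k + 2 = 2 + k$)
$j = \frac{2}{3}$ ($j = - \frac{\left(2 + 2\right) \left(-1\right)}{6} = - \frac{4 \left(-1\right)}{6} = \left(- \frac{1}{6}\right) \left(-4\right) = \frac{2}{3} \approx 0.66667$)
$\left(0 + 2\right) 1 - 10 j = \left(0 + 2\right) 1 - \frac{20}{3} = 2 \cdot 1 - \frac{20}{3} = 2 - \frac{20}{3} = - \frac{14}{3}$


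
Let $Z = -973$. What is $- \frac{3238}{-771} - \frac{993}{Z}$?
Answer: $\frac{3916177}{750183} \approx 5.2203$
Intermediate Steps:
$- \frac{3238}{-771} - \frac{993}{Z} = - \frac{3238}{-771} - \frac{993}{-973} = \left(-3238\right) \left(- \frac{1}{771}\right) - - \frac{993}{973} = \frac{3238}{771} + \frac{993}{973} = \frac{3916177}{750183}$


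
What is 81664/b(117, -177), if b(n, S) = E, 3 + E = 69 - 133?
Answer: -81664/67 ≈ -1218.9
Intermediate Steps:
E = -67 (E = -3 + (69 - 133) = -3 - 64 = -67)
b(n, S) = -67
81664/b(117, -177) = 81664/(-67) = 81664*(-1/67) = -81664/67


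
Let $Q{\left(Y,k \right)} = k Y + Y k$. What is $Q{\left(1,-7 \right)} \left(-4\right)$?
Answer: $56$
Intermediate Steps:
$Q{\left(Y,k \right)} = 2 Y k$ ($Q{\left(Y,k \right)} = Y k + Y k = 2 Y k$)
$Q{\left(1,-7 \right)} \left(-4\right) = 2 \cdot 1 \left(-7\right) \left(-4\right) = \left(-14\right) \left(-4\right) = 56$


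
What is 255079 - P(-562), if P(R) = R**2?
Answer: -60765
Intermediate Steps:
255079 - P(-562) = 255079 - 1*(-562)**2 = 255079 - 1*315844 = 255079 - 315844 = -60765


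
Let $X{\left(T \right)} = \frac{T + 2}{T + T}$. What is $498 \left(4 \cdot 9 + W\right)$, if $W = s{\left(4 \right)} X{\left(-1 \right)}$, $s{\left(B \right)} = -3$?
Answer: $18675$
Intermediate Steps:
$X{\left(T \right)} = \frac{2 + T}{2 T}$
$W = \frac{3}{2}$ ($W = - 3 \frac{2 - 1}{2 \left(-1\right)} = - 3 \cdot \frac{1}{2} \left(-1\right) 1 = \left(-3\right) \left(- \frac{1}{2}\right) = \frac{3}{2} \approx 1.5$)
$498 \left(4 \cdot 9 + W\right) = 498 \left(4 \cdot 9 + \frac{3}{2}\right) = 498 \left(36 + \frac{3}{2}\right) = 498 \cdot \frac{75}{2} = 18675$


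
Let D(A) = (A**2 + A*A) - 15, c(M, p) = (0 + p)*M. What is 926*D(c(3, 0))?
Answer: -13890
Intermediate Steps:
c(M, p) = M*p (c(M, p) = p*M = M*p)
D(A) = -15 + 2*A**2 (D(A) = (A**2 + A**2) - 15 = 2*A**2 - 15 = -15 + 2*A**2)
926*D(c(3, 0)) = 926*(-15 + 2*(3*0)**2) = 926*(-15 + 2*0**2) = 926*(-15 + 2*0) = 926*(-15 + 0) = 926*(-15) = -13890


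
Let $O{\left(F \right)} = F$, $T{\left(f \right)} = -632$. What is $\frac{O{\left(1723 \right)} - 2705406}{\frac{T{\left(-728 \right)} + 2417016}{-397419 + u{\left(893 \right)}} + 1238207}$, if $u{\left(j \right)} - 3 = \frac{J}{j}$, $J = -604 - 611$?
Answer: $- \frac{959520071608149}{439429709479609} \approx -2.1836$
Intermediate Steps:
$J = -1215$ ($J = -604 - 611 = -1215$)
$u{\left(j \right)} = 3 - \frac{1215}{j}$
$\frac{O{\left(1723 \right)} - 2705406}{\frac{T{\left(-728 \right)} + 2417016}{-397419 + u{\left(893 \right)}} + 1238207} = \frac{1723 - 2705406}{\frac{-632 + 2417016}{-397419 + \left(3 - \frac{1215}{893}\right)} + 1238207} = - \frac{2703683}{\frac{2416384}{-397419 + \left(3 - \frac{1215}{893}\right)} + 1238207} = - \frac{2703683}{\frac{2416384}{-397419 + \frac{1464}{893}} + 1238207} = - \frac{2703683}{\frac{2416384}{- \frac{354893703}{893}} + 1238207} = - \frac{2703683}{2416384 \left(- \frac{893}{354893703}\right) + 1238207} = - \frac{2703683}{- \frac{2157830912}{354893703} + 1238207} = - \frac{2703683}{\frac{439429709479609}{354893703}} = \left(-2703683\right) \frac{354893703}{439429709479609} = - \frac{959520071608149}{439429709479609}$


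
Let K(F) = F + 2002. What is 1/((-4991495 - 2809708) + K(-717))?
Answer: -1/7799918 ≈ -1.2821e-7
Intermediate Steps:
K(F) = 2002 + F
1/((-4991495 - 2809708) + K(-717)) = 1/((-4991495 - 2809708) + (2002 - 717)) = 1/(-7801203 + 1285) = 1/(-7799918) = -1/7799918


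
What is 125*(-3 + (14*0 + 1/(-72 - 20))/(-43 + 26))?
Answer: -586375/1564 ≈ -374.92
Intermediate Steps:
125*(-3 + (14*0 + 1/(-72 - 20))/(-43 + 26)) = 125*(-3 + (0 + 1/(-92))/(-17)) = 125*(-3 + (0 - 1/92)*(-1/17)) = 125*(-3 - 1/92*(-1/17)) = 125*(-3 + 1/1564) = 125*(-4691/1564) = -586375/1564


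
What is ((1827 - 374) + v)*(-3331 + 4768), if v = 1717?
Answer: 4555290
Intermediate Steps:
((1827 - 374) + v)*(-3331 + 4768) = ((1827 - 374) + 1717)*(-3331 + 4768) = (1453 + 1717)*1437 = 3170*1437 = 4555290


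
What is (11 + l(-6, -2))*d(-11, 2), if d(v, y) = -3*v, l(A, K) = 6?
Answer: 561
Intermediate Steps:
(11 + l(-6, -2))*d(-11, 2) = (11 + 6)*(-3*(-11)) = 17*33 = 561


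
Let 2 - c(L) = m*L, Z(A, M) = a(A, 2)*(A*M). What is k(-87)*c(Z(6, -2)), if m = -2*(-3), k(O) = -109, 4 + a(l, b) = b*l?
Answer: -63002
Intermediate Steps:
a(l, b) = -4 + b*l
Z(A, M) = A*M*(-4 + 2*A) (Z(A, M) = (-4 + 2*A)*(A*M) = A*M*(-4 + 2*A))
m = 6
c(L) = 2 - 6*L
k(-87)*c(Z(6, -2)) = -109*(2 - 12*6*(-2)*(-2 + 6)) = -109*(2 - 12*6*(-2)*4) = -109*(2 - 6*(-96)) = -109*(2 + 576) = -109*578 = -63002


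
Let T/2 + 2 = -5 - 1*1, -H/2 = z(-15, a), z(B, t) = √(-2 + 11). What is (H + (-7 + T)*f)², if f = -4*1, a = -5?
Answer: 7396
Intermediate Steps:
z(B, t) = 3 (z(B, t) = √9 = 3)
H = -6 (H = -2*3 = -6)
f = -4
T = -16 (T = -4 + 2*(-5 - 1*1) = -4 + 2*(-5 - 1) = -4 + 2*(-6) = -4 - 12 = -16)
(H + (-7 + T)*f)² = (-6 + (-7 - 16)*(-4))² = (-6 - 23*(-4))² = (-6 + 92)² = 86² = 7396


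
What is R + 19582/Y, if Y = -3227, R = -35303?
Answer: -113942363/3227 ≈ -35309.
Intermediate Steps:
R + 19582/Y = -35303 + 19582/(-3227) = -35303 + 19582*(-1/3227) = -35303 - 19582/3227 = -113942363/3227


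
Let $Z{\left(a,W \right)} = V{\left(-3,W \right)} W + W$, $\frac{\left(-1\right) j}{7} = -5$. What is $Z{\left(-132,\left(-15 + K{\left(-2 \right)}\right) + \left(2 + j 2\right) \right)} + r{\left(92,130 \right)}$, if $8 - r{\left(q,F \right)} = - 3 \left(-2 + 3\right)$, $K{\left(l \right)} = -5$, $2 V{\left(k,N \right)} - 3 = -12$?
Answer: $-171$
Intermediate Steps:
$j = 35$ ($j = \left(-7\right) \left(-5\right) = 35$)
$V{\left(k,N \right)} = - \frac{9}{2}$ ($V{\left(k,N \right)} = \frac{3}{2} + \frac{1}{2} \left(-12\right) = \frac{3}{2} - 6 = - \frac{9}{2}$)
$r{\left(q,F \right)} = 11$ ($r{\left(q,F \right)} = 8 - - 3 \left(-2 + 3\right) = 8 - \left(-3\right) 1 = 8 - -3 = 8 + 3 = 11$)
$Z{\left(a,W \right)} = - \frac{7 W}{2}$ ($Z{\left(a,W \right)} = - \frac{9 W}{2} + W = - \frac{7 W}{2}$)
$Z{\left(-132,\left(-15 + K{\left(-2 \right)}\right) + \left(2 + j 2\right) \right)} + r{\left(92,130 \right)} = - \frac{7 \left(\left(-15 - 5\right) + \left(2 + 35 \cdot 2\right)\right)}{2} + 11 = - \frac{7 \left(-20 + \left(2 + 70\right)\right)}{2} + 11 = - \frac{7 \left(-20 + 72\right)}{2} + 11 = \left(- \frac{7}{2}\right) 52 + 11 = -182 + 11 = -171$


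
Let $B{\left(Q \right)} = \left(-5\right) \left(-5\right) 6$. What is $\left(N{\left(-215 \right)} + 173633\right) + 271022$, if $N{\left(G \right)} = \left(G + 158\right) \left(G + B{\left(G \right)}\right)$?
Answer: $448360$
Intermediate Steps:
$B{\left(Q \right)} = 150$ ($B{\left(Q \right)} = 25 \cdot 6 = 150$)
$N{\left(G \right)} = \left(150 + G\right) \left(158 + G\right)$ ($N{\left(G \right)} = \left(G + 158\right) \left(G + 150\right) = \left(158 + G\right) \left(150 + G\right) = \left(150 + G\right) \left(158 + G\right)$)
$\left(N{\left(-215 \right)} + 173633\right) + 271022 = \left(\left(23700 + \left(-215\right)^{2} + 308 \left(-215\right)\right) + 173633\right) + 271022 = \left(\left(23700 + 46225 - 66220\right) + 173633\right) + 271022 = \left(3705 + 173633\right) + 271022 = 177338 + 271022 = 448360$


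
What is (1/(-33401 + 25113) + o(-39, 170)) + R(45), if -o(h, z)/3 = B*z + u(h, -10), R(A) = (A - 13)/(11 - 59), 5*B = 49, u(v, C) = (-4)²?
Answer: -125480323/24864 ≈ -5046.7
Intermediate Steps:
u(v, C) = 16
B = 49/5 (B = (⅕)*49 = 49/5 ≈ 9.8000)
R(A) = 13/48 - A/48 (R(A) = (-13 + A)/(-48) = (-13 + A)*(-1/48) = 13/48 - A/48)
o(h, z) = -48 - 147*z/5 (o(h, z) = -3*(49*z/5 + 16) = -3*(16 + 49*z/5) = -48 - 147*z/5)
(1/(-33401 + 25113) + o(-39, 170)) + R(45) = (1/(-33401 + 25113) + (-48 - 147/5*170)) + (13/48 - 1/48*45) = (1/(-8288) + (-48 - 4998)) + (13/48 - 15/16) = (-1/8288 - 5046) - ⅔ = -41821249/8288 - ⅔ = -125480323/24864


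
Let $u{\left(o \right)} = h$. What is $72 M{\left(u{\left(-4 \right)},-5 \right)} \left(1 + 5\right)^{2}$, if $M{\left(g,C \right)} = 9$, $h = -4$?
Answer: $23328$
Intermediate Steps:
$u{\left(o \right)} = -4$
$72 M{\left(u{\left(-4 \right)},-5 \right)} \left(1 + 5\right)^{2} = 72 \cdot 9 \left(1 + 5\right)^{2} = 648 \cdot 6^{2} = 648 \cdot 36 = 23328$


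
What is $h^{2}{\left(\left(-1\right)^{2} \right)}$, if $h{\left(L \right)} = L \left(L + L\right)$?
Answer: $4$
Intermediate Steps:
$h{\left(L \right)} = 2 L^{2}$ ($h{\left(L \right)} = L 2 L = 2 L^{2}$)
$h^{2}{\left(\left(-1\right)^{2} \right)} = \left(2 \left(\left(-1\right)^{2}\right)^{2}\right)^{2} = \left(2 \cdot 1^{2}\right)^{2} = \left(2 \cdot 1\right)^{2} = 2^{2} = 4$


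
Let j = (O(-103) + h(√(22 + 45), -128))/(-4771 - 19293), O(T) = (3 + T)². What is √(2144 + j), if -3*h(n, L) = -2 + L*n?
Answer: √(10909850043 - 9024*√67)/2256 ≈ 46.299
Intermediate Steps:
h(n, L) = ⅔ - L*n/3 (h(n, L) = -(-2 + L*n)/3 = ⅔ - L*n/3)
j = -15001/36096 - √67/564 (j = ((3 - 103)² + (⅔ - ⅓*(-128)*√(22 + 45)))/(-4771 - 19293) = ((-100)² + (⅔ - ⅓*(-128)*√67))/(-24064) = (10000 + (⅔ + 128*√67/3))*(-1/24064) = (30002/3 + 128*√67/3)*(-1/24064) = -15001/36096 - √67/564 ≈ -0.43010)
√(2144 + j) = √(2144 + (-15001/36096 - √67/564)) = √(77374823/36096 - √67/564)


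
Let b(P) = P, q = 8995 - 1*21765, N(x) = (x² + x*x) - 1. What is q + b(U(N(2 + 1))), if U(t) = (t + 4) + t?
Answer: -12732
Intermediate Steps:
N(x) = -1 + 2*x² (N(x) = (x² + x²) - 1 = 2*x² - 1 = -1 + 2*x²)
q = -12770 (q = 8995 - 21765 = -12770)
U(t) = 4 + 2*t (U(t) = (4 + t) + t = 4 + 2*t)
q + b(U(N(2 + 1))) = -12770 + (4 + 2*(-1 + 2*(2 + 1)²)) = -12770 + (4 + 2*(-1 + 2*3²)) = -12770 + (4 + 2*(-1 + 2*9)) = -12770 + (4 + 2*(-1 + 18)) = -12770 + (4 + 2*17) = -12770 + (4 + 34) = -12770 + 38 = -12732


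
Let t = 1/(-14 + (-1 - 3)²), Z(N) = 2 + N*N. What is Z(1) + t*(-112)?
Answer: -53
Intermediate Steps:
Z(N) = 2 + N²
t = ½ (t = 1/(-14 + (-4)²) = 1/(-14 + 16) = 1/2 = ½ ≈ 0.50000)
Z(1) + t*(-112) = (2 + 1²) + (½)*(-112) = (2 + 1) - 56 = 3 - 56 = -53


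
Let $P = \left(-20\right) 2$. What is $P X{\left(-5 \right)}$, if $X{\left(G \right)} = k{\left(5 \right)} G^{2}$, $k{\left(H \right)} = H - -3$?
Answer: $-8000$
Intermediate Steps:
$k{\left(H \right)} = 3 + H$ ($k{\left(H \right)} = H + 3 = 3 + H$)
$X{\left(G \right)} = 8 G^{2}$ ($X{\left(G \right)} = \left(3 + 5\right) G^{2} = 8 G^{2}$)
$P = -40$
$P X{\left(-5 \right)} = - 40 \cdot 8 \left(-5\right)^{2} = - 40 \cdot 8 \cdot 25 = \left(-40\right) 200 = -8000$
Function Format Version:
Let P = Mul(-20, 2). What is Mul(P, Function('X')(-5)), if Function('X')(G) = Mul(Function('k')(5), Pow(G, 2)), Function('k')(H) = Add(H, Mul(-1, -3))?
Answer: -8000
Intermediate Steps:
Function('k')(H) = Add(3, H) (Function('k')(H) = Add(H, 3) = Add(3, H))
Function('X')(G) = Mul(8, Pow(G, 2)) (Function('X')(G) = Mul(Add(3, 5), Pow(G, 2)) = Mul(8, Pow(G, 2)))
P = -40
Mul(P, Function('X')(-5)) = Mul(-40, Mul(8, Pow(-5, 2))) = Mul(-40, Mul(8, 25)) = Mul(-40, 200) = -8000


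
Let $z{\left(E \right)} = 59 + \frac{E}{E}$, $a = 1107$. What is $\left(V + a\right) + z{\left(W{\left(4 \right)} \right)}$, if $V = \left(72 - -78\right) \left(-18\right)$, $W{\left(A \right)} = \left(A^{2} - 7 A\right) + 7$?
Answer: $-1533$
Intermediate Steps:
$W{\left(A \right)} = 7 + A^{2} - 7 A$
$V = -2700$ ($V = \left(72 + 78\right) \left(-18\right) = 150 \left(-18\right) = -2700$)
$z{\left(E \right)} = 60$ ($z{\left(E \right)} = 59 + 1 = 60$)
$\left(V + a\right) + z{\left(W{\left(4 \right)} \right)} = \left(-2700 + 1107\right) + 60 = -1593 + 60 = -1533$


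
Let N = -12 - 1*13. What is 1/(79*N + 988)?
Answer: -1/987 ≈ -0.0010132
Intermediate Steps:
N = -25 (N = -12 - 13 = -25)
1/(79*N + 988) = 1/(79*(-25) + 988) = 1/(-1975 + 988) = 1/(-987) = -1/987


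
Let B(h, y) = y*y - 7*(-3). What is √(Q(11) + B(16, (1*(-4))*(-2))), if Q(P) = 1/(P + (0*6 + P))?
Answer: √41162/22 ≈ 9.2220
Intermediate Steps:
B(h, y) = 21 + y² (B(h, y) = y² + 21 = 21 + y²)
Q(P) = 1/(2*P) (Q(P) = 1/(P + (0 + P)) = 1/(P + P) = 1/(2*P))
√(Q(11) + B(16, (1*(-4))*(-2))) = √((½)/11 + (21 + ((1*(-4))*(-2))²)) = √((½)*(1/11) + (21 + (-4*(-2))²)) = √(1/22 + (21 + 8²)) = √(1/22 + (21 + 64)) = √(1/22 + 85) = √(1871/22) = √41162/22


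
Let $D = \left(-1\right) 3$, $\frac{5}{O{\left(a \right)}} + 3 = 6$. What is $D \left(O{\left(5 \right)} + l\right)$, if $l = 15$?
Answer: $-50$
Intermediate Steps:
$O{\left(a \right)} = \frac{5}{3}$ ($O{\left(a \right)} = \frac{5}{-3 + 6} = \frac{5}{3}$)
$D = -3$
$D \left(O{\left(5 \right)} + l\right) = - 3 \left(\frac{5}{3} + 15\right) = \left(-3\right) \frac{50}{3} = -50$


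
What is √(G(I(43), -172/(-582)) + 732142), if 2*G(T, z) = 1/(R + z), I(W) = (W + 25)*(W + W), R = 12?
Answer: √9372943904527/3578 ≈ 855.65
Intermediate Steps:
I(W) = 2*W*(25 + W) (I(W) = (25 + W)*(2*W) = 2*W*(25 + W))
G(T, z) = 1/(2*(12 + z))
√(G(I(43), -172/(-582)) + 732142) = √(1/(2*(12 - 172/(-582))) + 732142) = √(1/(2*(12 - 172*(-1/582))) + 732142) = √(1/(2*(12 + 86/291)) + 732142) = √(1/(2*(3578/291)) + 732142) = √((½)*(291/3578) + 732142) = √(291/7156 + 732142) = √(5239208443/7156) = √9372943904527/3578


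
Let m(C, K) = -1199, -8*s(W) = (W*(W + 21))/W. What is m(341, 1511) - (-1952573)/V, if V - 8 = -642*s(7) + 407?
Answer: -1239165/2662 ≈ -465.50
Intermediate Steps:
s(W) = -21/8 - W/8 (s(W) = -W*(W + 21)/(8*W) = -W*(21 + W)/(8*W) = -(21 + W)/8 = -21/8 - W/8)
V = 2662 (V = 8 + (-642*(-21/8 - 1/8*7) + 407) = 8 + (-642*(-21/8 - 7/8) + 407) = 8 + (-642*(-7/2) + 407) = 8 + (2247 + 407) = 8 + 2654 = 2662)
m(341, 1511) - (-1952573)/V = -1199 - (-1952573)/2662 = -1199 - 1*(-1952573/2662) = -1199 + 1952573/2662 = -1239165/2662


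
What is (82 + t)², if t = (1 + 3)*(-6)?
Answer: 3364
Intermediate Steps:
t = -24 (t = 4*(-6) = -24)
(82 + t)² = (82 - 24)² = 58² = 3364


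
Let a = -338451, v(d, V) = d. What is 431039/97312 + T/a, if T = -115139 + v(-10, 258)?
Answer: 52363653359/10978447904 ≈ 4.7697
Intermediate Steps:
T = -115149 (T = -115139 - 10 = -115149)
431039/97312 + T/a = 431039/97312 - 115149/(-338451) = 431039*(1/97312) - 115149*(-1/338451) = 431039/97312 + 38383/112817 = 52363653359/10978447904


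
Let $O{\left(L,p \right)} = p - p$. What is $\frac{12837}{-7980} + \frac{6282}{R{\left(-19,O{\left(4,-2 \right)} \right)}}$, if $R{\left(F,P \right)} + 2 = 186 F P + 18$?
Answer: $\frac{2080207}{5320} \approx 391.02$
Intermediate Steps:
$O{\left(L,p \right)} = 0$
$R{\left(F,P \right)} = 16 + 186 F P$ ($R{\left(F,P \right)} = -2 + \left(186 F P + 18\right) = -2 + \left(18 + 186 F P\right) = 16 + 186 F P$)
$\frac{12837}{-7980} + \frac{6282}{R{\left(-19,O{\left(4,-2 \right)} \right)}} = \frac{12837}{-7980} + \frac{6282}{16 + 186 \left(-19\right) 0} = 12837 \left(- \frac{1}{7980}\right) + \frac{6282}{16 + 0} = - \frac{4279}{2660} + \frac{6282}{16} = - \frac{4279}{2660} + 6282 \cdot \frac{1}{16} = - \frac{4279}{2660} + \frac{3141}{8} = \frac{2080207}{5320}$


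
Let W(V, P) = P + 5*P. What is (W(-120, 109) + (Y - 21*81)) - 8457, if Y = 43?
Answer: -9461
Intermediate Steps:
W(V, P) = 6*P
(W(-120, 109) + (Y - 21*81)) - 8457 = (6*109 + (43 - 21*81)) - 8457 = (654 + (43 - 1701)) - 8457 = (654 - 1658) - 8457 = -1004 - 8457 = -9461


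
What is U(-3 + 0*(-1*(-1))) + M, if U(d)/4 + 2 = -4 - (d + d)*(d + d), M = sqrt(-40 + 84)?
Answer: -168 + 2*sqrt(11) ≈ -161.37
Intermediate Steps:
M = 2*sqrt(11) (M = sqrt(44) = 2*sqrt(11) ≈ 6.6332)
U(d) = -24 - 16*d**2 (U(d) = -8 + 4*(-4 - (d + d)*(d + d)) = -8 + 4*(-4 - 2*d*2*d) = -8 + 4*(-4 - 4*d**2) = -8 + (-16 - 16*d**2) = -24 - 16*d**2)
U(-3 + 0*(-1*(-1))) + M = (-24 - 16*(-3 + 0*(-1*(-1)))**2) + 2*sqrt(11) = (-24 - 16*(-3 + 0*1)**2) + 2*sqrt(11) = (-24 - 16*(-3 + 0)**2) + 2*sqrt(11) = (-24 - 16*(-3)**2) + 2*sqrt(11) = (-24 - 16*9) + 2*sqrt(11) = (-24 - 144) + 2*sqrt(11) = -168 + 2*sqrt(11)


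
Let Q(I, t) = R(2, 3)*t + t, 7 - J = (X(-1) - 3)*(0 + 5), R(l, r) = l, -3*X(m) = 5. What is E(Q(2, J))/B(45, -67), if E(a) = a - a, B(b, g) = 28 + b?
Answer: 0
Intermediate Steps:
X(m) = -5/3 (X(m) = -⅓*5 = -5/3)
J = 91/3 (J = 7 - (-5/3 - 3)*(0 + 5) = 7 - (-14)*5/3 = 7 - 1*(-70/3) = 7 + 70/3 = 91/3 ≈ 30.333)
Q(I, t) = 3*t (Q(I, t) = 2*t + t = 3*t)
E(a) = 0
E(Q(2, J))/B(45, -67) = 0/(28 + 45) = 0/73 = 0*(1/73) = 0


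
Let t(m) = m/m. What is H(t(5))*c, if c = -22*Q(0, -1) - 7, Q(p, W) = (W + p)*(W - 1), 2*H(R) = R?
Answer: -51/2 ≈ -25.500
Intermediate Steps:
t(m) = 1
H(R) = R/2
Q(p, W) = (-1 + W)*(W + p) (Q(p, W) = (W + p)*(-1 + W) = (-1 + W)*(W + p))
c = -51 (c = -22*((-1)² - 1*(-1) - 1*0 - 1*0) - 7 = -22*(1 + 1 + 0 + 0) - 7 = -22*2 - 7 = -44 - 7 = -51)
H(t(5))*c = ((½)*1)*(-51) = (½)*(-51) = -51/2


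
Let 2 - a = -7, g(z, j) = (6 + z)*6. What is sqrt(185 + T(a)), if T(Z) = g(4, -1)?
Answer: 7*sqrt(5) ≈ 15.652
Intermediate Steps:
g(z, j) = 36 + 6*z
a = 9 (a = 2 - 1*(-7) = 2 + 7 = 9)
T(Z) = 60 (T(Z) = 36 + 6*4 = 36 + 24 = 60)
sqrt(185 + T(a)) = sqrt(185 + 60) = sqrt(245) = 7*sqrt(5)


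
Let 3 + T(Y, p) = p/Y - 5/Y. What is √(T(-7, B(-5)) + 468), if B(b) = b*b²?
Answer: √23695/7 ≈ 21.990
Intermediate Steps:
B(b) = b³
T(Y, p) = -3 - 5/Y + p/Y (T(Y, p) = -3 + (p/Y - 5/Y) = -3 + (-5/Y + p/Y) = -3 - 5/Y + p/Y)
√(T(-7, B(-5)) + 468) = √((-5 + (-5)³ - 3*(-7))/(-7) + 468) = √(-(-5 - 125 + 21)/7 + 468) = √(-⅐*(-109) + 468) = √(109/7 + 468) = √(3385/7) = √23695/7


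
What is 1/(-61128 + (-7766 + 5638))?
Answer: -1/63256 ≈ -1.5809e-5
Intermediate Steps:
1/(-61128 + (-7766 + 5638)) = 1/(-61128 - 2128) = 1/(-63256) = -1/63256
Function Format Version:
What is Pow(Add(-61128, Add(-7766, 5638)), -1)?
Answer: Rational(-1, 63256) ≈ -1.5809e-5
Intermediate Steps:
Pow(Add(-61128, Add(-7766, 5638)), -1) = Pow(Add(-61128, -2128), -1) = Pow(-63256, -1) = Rational(-1, 63256)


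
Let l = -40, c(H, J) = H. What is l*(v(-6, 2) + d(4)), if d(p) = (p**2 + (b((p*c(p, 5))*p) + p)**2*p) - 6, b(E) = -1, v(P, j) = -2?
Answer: -1760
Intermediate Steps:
d(p) = -6 + p**2 + p*(-1 + p)**2 (d(p) = (p**2 + (-1 + p)**2*p) - 6 = (p**2 + p*(-1 + p)**2) - 6 = -6 + p**2 + p*(-1 + p)**2)
l*(v(-6, 2) + d(4)) = -40*(-2 + (-6 + 4 + 4**3 - 1*4**2)) = -40*(-2 + (-6 + 4 + 64 - 1*16)) = -40*(-2 + (-6 + 4 + 64 - 16)) = -40*(-2 + 46) = -40*44 = -1760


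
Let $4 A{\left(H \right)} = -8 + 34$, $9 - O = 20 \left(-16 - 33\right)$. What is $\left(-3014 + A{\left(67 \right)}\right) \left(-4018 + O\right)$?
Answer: $\frac{18219435}{2} \approx 9.1097 \cdot 10^{6}$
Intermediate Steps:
$O = 989$ ($O = 9 - 20 \left(-16 - 33\right) = 9 - 20 \left(-49\right) = 9 - -980 = 9 + 980 = 989$)
$A{\left(H \right)} = \frac{13}{2}$ ($A{\left(H \right)} = \frac{-8 + 34}{4} = \frac{1}{4} \cdot 26 = \frac{13}{2}$)
$\left(-3014 + A{\left(67 \right)}\right) \left(-4018 + O\right) = \left(-3014 + \frac{13}{2}\right) \left(-4018 + 989\right) = \left(- \frac{6015}{2}\right) \left(-3029\right) = \frac{18219435}{2}$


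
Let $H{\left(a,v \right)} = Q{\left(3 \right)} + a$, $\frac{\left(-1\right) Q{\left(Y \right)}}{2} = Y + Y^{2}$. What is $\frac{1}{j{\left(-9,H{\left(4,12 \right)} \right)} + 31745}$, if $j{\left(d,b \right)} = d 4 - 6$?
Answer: $\frac{1}{31703} \approx 3.1543 \cdot 10^{-5}$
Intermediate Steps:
$Q{\left(Y \right)} = - 2 Y - 2 Y^{2}$ ($Q{\left(Y \right)} = - 2 \left(Y + Y^{2}\right) = - 2 Y - 2 Y^{2}$)
$H{\left(a,v \right)} = -24 + a$ ($H{\left(a,v \right)} = \left(-2\right) 3 \left(1 + 3\right) + a = \left(-2\right) 3 \cdot 4 + a = -24 + a$)
$j{\left(d,b \right)} = -6 + 4 d$ ($j{\left(d,b \right)} = 4 d - 6 = -6 + 4 d$)
$\frac{1}{j{\left(-9,H{\left(4,12 \right)} \right)} + 31745} = \frac{1}{\left(-6 + 4 \left(-9\right)\right) + 31745} = \frac{1}{\left(-6 - 36\right) + 31745} = \frac{1}{-42 + 31745} = \frac{1}{31703}$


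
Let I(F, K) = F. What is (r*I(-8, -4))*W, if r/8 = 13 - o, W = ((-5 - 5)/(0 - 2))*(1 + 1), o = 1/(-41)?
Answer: -341760/41 ≈ -8335.6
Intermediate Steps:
o = -1/41 ≈ -0.024390
W = 10 (W = -10/(-2)*2 = -10*(-½)*2 = 5*2 = 10)
r = 4272/41 (r = 8*(13 - 1*(-1/41)) = 8*(13 + 1/41) = 8*(534/41) = 4272/41 ≈ 104.20)
(r*I(-8, -4))*W = ((4272/41)*(-8))*10 = -34176/41*10 = -341760/41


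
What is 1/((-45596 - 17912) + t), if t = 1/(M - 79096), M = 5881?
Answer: -73215/4649738221 ≈ -1.5746e-5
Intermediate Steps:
t = -1/73215 (t = 1/(5881 - 79096) = 1/(-73215) = -1/73215 ≈ -1.3658e-5)
1/((-45596 - 17912) + t) = 1/((-45596 - 17912) - 1/73215) = 1/(-63508 - 1/73215) = 1/(-4649738221/73215) = -73215/4649738221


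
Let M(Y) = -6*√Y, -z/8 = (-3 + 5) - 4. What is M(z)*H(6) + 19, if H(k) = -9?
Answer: 235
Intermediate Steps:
z = 16 (z = -8*((-3 + 5) - 4) = -8*(2 - 4) = -8*(-2) = 16)
M(z)*H(6) + 19 = -6*√16*(-9) + 19 = -6*4*(-9) + 19 = -24*(-9) + 19 = 216 + 19 = 235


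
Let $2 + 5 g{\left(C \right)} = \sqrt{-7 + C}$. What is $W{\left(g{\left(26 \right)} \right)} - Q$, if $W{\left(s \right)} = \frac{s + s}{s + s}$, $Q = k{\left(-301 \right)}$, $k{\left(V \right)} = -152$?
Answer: $153$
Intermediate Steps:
$g{\left(C \right)} = - \frac{2}{5} + \frac{\sqrt{-7 + C}}{5}$
$Q = -152$
$W{\left(s \right)} = 1$ ($W{\left(s \right)} = \frac{2 s}{2 s} = 2 s \frac{1}{2 s} = 1$)
$W{\left(g{\left(26 \right)} \right)} - Q = 1 - -152 = 1 + 152 = 153$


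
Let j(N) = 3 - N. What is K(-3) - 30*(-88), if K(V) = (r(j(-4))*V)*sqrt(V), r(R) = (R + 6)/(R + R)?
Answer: 2640 - 39*I*sqrt(3)/14 ≈ 2640.0 - 4.825*I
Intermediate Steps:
r(R) = (6 + R)/(2*R) (r(R) = (6 + R)/((2*R)) = (6 + R)*(1/(2*R)) = (6 + R)/(2*R))
K(V) = 13*V**(3/2)/14 (K(V) = (((6 + (3 - 1*(-4)))/(2*(3 - 1*(-4))))*V)*sqrt(V) = (((6 + (3 + 4))/(2*(3 + 4)))*V)*sqrt(V) = (((1/2)*(6 + 7)/7)*V)*sqrt(V) = (((1/2)*(1/7)*13)*V)*sqrt(V) = (13*V/14)*sqrt(V) = 13*V**(3/2)/14)
K(-3) - 30*(-88) = 13*(-3)**(3/2)/14 - 30*(-88) = 13*(-3*I*sqrt(3))/14 + 2640 = -39*I*sqrt(3)/14 + 2640 = 2640 - 39*I*sqrt(3)/14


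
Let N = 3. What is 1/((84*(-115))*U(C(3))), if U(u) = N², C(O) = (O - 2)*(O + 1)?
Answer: -1/86940 ≈ -1.1502e-5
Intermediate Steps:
C(O) = (1 + O)*(-2 + O) (C(O) = (-2 + O)*(1 + O) = (1 + O)*(-2 + O))
U(u) = 9 (U(u) = 3² = 9)
1/((84*(-115))*U(C(3))) = 1/((84*(-115))*9) = 1/(-9660*9) = 1/(-86940) = -1/86940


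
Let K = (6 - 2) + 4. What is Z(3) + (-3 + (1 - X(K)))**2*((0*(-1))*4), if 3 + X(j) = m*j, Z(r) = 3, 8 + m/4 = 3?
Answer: 3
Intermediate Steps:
m = -20 (m = -32 + 4*3 = -32 + 12 = -20)
K = 8 (K = 4 + 4 = 8)
X(j) = -3 - 20*j
Z(3) + (-3 + (1 - X(K)))**2*((0*(-1))*4) = 3 + (-3 + (1 - (-3 - 20*8)))**2*((0*(-1))*4) = 3 + (-3 + (1 - (-3 - 160)))**2*(0*4) = 3 + (-3 + (1 - 1*(-163)))**2*0 = 3 + (-3 + (1 + 163))**2*0 = 3 + (-3 + 164)**2*0 = 3 + 161**2*0 = 3 + 25921*0 = 3 + 0 = 3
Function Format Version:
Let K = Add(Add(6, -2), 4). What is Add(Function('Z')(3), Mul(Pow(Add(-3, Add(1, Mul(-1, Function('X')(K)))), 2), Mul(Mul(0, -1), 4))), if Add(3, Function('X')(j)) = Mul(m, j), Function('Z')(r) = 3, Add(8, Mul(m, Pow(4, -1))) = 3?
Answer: 3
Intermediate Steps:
m = -20 (m = Add(-32, Mul(4, 3)) = Add(-32, 12) = -20)
K = 8 (K = Add(4, 4) = 8)
Function('X')(j) = Add(-3, Mul(-20, j))
Add(Function('Z')(3), Mul(Pow(Add(-3, Add(1, Mul(-1, Function('X')(K)))), 2), Mul(Mul(0, -1), 4))) = Add(3, Mul(Pow(Add(-3, Add(1, Mul(-1, Add(-3, Mul(-20, 8))))), 2), Mul(Mul(0, -1), 4))) = Add(3, Mul(Pow(Add(-3, Add(1, Mul(-1, Add(-3, -160)))), 2), Mul(0, 4))) = Add(3, Mul(Pow(Add(-3, Add(1, Mul(-1, -163))), 2), 0)) = Add(3, Mul(Pow(Add(-3, Add(1, 163)), 2), 0)) = Add(3, Mul(Pow(Add(-3, 164), 2), 0)) = Add(3, Mul(Pow(161, 2), 0)) = Add(3, Mul(25921, 0)) = Add(3, 0) = 3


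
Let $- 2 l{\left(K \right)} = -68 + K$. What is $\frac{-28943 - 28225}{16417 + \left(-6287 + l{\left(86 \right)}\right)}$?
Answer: $- \frac{57168}{10121} \approx -5.6485$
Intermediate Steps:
$l{\left(K \right)} = 34 - \frac{K}{2}$ ($l{\left(K \right)} = - \frac{-68 + K}{2} = 34 - \frac{K}{2}$)
$\frac{-28943 - 28225}{16417 + \left(-6287 + l{\left(86 \right)}\right)} = \frac{-28943 - 28225}{16417 + \left(-6287 + \left(34 - 43\right)\right)} = - \frac{57168}{16417 + \left(-6287 + \left(34 - 43\right)\right)} = - \frac{57168}{16417 - 6296} = - \frac{57168}{10121}$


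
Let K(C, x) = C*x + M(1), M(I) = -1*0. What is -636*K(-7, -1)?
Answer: -4452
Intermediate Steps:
M(I) = 0
K(C, x) = C*x (K(C, x) = C*x + 0 = C*x)
-636*K(-7, -1) = -(-4452)*(-1) = -636*7 = -4452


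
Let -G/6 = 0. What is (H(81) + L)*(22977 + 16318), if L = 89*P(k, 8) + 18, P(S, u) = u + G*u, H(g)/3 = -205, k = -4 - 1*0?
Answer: 4518925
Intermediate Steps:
G = 0 (G = -6*0 = 0)
k = -4 (k = -4 + 0 = -4)
H(g) = -615 (H(g) = 3*(-205) = -615)
P(S, u) = u (P(S, u) = u + 0*u = u + 0 = u)
L = 730 (L = 89*8 + 18 = 712 + 18 = 730)
(H(81) + L)*(22977 + 16318) = (-615 + 730)*(22977 + 16318) = 115*39295 = 4518925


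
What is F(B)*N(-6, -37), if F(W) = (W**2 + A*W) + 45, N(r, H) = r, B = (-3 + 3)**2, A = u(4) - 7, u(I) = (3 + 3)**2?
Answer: -270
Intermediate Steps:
u(I) = 36 (u(I) = 6**2 = 36)
A = 29 (A = 36 - 7 = 29)
B = 0 (B = 0**2 = 0)
F(W) = 45 + W**2 + 29*W (F(W) = (W**2 + 29*W) + 45 = 45 + W**2 + 29*W)
F(B)*N(-6, -37) = (45 + 0**2 + 29*0)*(-6) = (45 + 0 + 0)*(-6) = 45*(-6) = -270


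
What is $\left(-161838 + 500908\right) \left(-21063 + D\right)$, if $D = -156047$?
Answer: $-60052687700$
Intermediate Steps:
$\left(-161838 + 500908\right) \left(-21063 + D\right) = \left(-161838 + 500908\right) \left(-21063 - 156047\right) = 339070 \left(-177110\right) = -60052687700$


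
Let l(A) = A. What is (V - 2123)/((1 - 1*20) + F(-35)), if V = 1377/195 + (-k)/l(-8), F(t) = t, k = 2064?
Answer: 60383/1755 ≈ 34.406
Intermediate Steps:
V = 17229/65 (V = 1377/195 - 1*2064/(-8) = 1377*(1/195) - 2064*(-1/8) = 459/65 + 258 = 17229/65 ≈ 265.06)
(V - 2123)/((1 - 1*20) + F(-35)) = (17229/65 - 2123)/((1 - 1*20) - 35) = -120766/(65*((1 - 20) - 35)) = -120766/(65*(-19 - 35)) = -120766/65/(-54) = -120766/65*(-1/54) = 60383/1755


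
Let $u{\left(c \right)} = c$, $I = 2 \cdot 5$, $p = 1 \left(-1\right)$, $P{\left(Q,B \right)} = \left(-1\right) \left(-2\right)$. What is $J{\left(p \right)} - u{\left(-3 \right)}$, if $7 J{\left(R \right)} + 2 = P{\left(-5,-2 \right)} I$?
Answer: $\frac{39}{7} \approx 5.5714$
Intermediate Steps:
$P{\left(Q,B \right)} = 2$
$p = -1$
$I = 10$
$J{\left(R \right)} = \frac{18}{7}$ ($J{\left(R \right)} = - \frac{2}{7} + \frac{2 \cdot 10}{7} = - \frac{2}{7} + \frac{1}{7} \cdot 20 = - \frac{2}{7} + \frac{20}{7} = \frac{18}{7}$)
$J{\left(p \right)} - u{\left(-3 \right)} = \frac{18}{7} - -3 = \frac{18}{7} + 3 = \frac{39}{7}$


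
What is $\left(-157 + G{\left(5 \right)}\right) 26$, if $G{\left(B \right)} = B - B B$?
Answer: $-4602$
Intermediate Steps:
$G{\left(B \right)} = B - B^{2}$
$\left(-157 + G{\left(5 \right)}\right) 26 = \left(-157 + 5 \left(1 - 5\right)\right) 26 = \left(-157 + 5 \left(-4\right)\right) 26 = \left(-157 - 20\right) 26 = \left(-177\right) 26 = -4602$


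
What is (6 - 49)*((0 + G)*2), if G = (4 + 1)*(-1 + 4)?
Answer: -1290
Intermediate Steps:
G = 15 (G = 5*3 = 15)
(6 - 49)*((0 + G)*2) = (6 - 49)*((0 + 15)*2) = -645*2 = -43*30 = -1290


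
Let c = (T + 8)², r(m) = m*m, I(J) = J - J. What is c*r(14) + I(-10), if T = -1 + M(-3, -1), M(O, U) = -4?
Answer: 1764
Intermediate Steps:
T = -5 (T = -1 - 4 = -5)
I(J) = 0
r(m) = m²
c = 9 (c = (-5 + 8)² = 3² = 9)
c*r(14) + I(-10) = 9*14² + 0 = 9*196 + 0 = 1764 + 0 = 1764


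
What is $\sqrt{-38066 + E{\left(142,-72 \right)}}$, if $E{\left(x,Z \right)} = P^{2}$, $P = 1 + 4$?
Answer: $i \sqrt{38041} \approx 195.04 i$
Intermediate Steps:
$P = 5$
$E{\left(x,Z \right)} = 25$ ($E{\left(x,Z \right)} = 5^{2} = 25$)
$\sqrt{-38066 + E{\left(142,-72 \right)}} = \sqrt{-38066 + 25} = \sqrt{-38041} = i \sqrt{38041}$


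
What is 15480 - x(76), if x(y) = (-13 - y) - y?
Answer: 15645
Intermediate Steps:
x(y) = -13 - 2*y
15480 - x(76) = 15480 - (-13 - 2*76) = 15480 - (-13 - 152) = 15480 - 1*(-165) = 15480 + 165 = 15645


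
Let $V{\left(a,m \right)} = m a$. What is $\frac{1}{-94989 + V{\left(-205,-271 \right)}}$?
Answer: $- \frac{1}{39434} \approx -2.5359 \cdot 10^{-5}$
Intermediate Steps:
$V{\left(a,m \right)} = a m$
$\frac{1}{-94989 + V{\left(-205,-271 \right)}} = \frac{1}{-94989 - -55555} = \frac{1}{-94989 + 55555} = \frac{1}{-39434} = - \frac{1}{39434}$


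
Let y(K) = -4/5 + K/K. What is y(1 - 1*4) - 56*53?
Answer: -14839/5 ≈ -2967.8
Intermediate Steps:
y(K) = 1/5 (y(K) = -4*1/5 + 1 = -4/5 + 1 = 1/5)
y(1 - 1*4) - 56*53 = 1/5 - 56*53 = 1/5 - 2968 = -14839/5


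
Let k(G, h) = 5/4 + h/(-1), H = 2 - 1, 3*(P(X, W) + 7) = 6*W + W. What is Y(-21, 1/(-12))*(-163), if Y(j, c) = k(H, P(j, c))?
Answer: -12388/9 ≈ -1376.4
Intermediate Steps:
P(X, W) = -7 + 7*W/3 (P(X, W) = -7 + (6*W + W)/3 = -7 + (7*W)/3 = -7 + 7*W/3)
H = 1
k(G, h) = 5/4 - h (k(G, h) = 5*(1/4) + h*(-1) = 5/4 - h)
Y(j, c) = 33/4 - 7*c/3 (Y(j, c) = 5/4 - (-7 + 7*c/3) = 5/4 + (7 - 7*c/3) = 33/4 - 7*c/3)
Y(-21, 1/(-12))*(-163) = (33/4 - 7/3/(-12))*(-163) = (33/4 - 7/3*(-1/12))*(-163) = (33/4 + 7/36)*(-163) = (76/9)*(-163) = -12388/9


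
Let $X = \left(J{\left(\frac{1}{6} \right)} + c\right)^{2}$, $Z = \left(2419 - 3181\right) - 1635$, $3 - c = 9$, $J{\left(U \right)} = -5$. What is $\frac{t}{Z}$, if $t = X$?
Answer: $- \frac{121}{2397} \approx -0.05048$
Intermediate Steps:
$c = -6$ ($c = 3 - 9 = -6$)
$Z = -2397$ ($Z = -762 - 1635 = -2397$)
$X = 121$ ($X = \left(-5 - 6\right)^{2} = \left(-11\right)^{2} = 121$)
$t = 121$
$\frac{t}{Z} = \frac{121}{-2397} = 121 \left(- \frac{1}{2397}\right) = - \frac{121}{2397}$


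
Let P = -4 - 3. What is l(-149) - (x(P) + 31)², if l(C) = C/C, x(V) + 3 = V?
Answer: -440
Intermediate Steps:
P = -7
x(V) = -3 + V
l(C) = 1
l(-149) - (x(P) + 31)² = 1 - ((-3 - 7) + 31)² = 1 - (-10 + 31)² = 1 - 1*21² = 1 - 1*441 = 1 - 441 = -440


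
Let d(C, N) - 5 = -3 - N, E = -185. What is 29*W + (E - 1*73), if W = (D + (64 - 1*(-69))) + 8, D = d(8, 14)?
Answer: 3483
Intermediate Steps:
d(C, N) = 2 - N (d(C, N) = 5 + (-3 - N) = 2 - N)
D = -12 (D = 2 - 1*14 = 2 - 14 = -12)
W = 129 (W = (-12 + (64 - 1*(-69))) + 8 = (-12 + (64 + 69)) + 8 = (-12 + 133) + 8 = 121 + 8 = 129)
29*W + (E - 1*73) = 29*129 + (-185 - 1*73) = 3741 + (-185 - 73) = 3741 - 258 = 3483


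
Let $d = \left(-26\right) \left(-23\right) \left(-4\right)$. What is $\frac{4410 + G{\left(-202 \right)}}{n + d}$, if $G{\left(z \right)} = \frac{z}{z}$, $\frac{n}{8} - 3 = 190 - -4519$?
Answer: $\frac{4411}{35304} \approx 0.12494$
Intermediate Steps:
$n = 37696$ ($n = 24 + 8 \left(190 - -4519\right) = 24 + 8 \left(190 + 4519\right) = 24 + 8 \cdot 4709 = 24 + 37672 = 37696$)
$G{\left(z \right)} = 1$
$d = -2392$ ($d = 598 \left(-4\right) = -2392$)
$\frac{4410 + G{\left(-202 \right)}}{n + d} = \frac{4410 + 1}{37696 - 2392} = \frac{4411}{35304}$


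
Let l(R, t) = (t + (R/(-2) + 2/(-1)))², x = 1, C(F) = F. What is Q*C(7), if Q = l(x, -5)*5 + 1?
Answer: 7903/4 ≈ 1975.8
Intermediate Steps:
l(R, t) = (-2 + t - R/2)² (l(R, t) = (t + (R*(-½) + 2*(-1)))² = (t + (-R/2 - 2))² = (t + (-2 - R/2))² = (-2 + t - R/2)²)
Q = 1129/4 (Q = ((4 + 1 - 2*(-5))²/4)*5 + 1 = ((4 + 1 + 10)²/4)*5 + 1 = ((¼)*15²)*5 + 1 = ((¼)*225)*5 + 1 = (225/4)*5 + 1 = 1125/4 + 1 = 1129/4 ≈ 282.25)
Q*C(7) = (1129/4)*7 = 7903/4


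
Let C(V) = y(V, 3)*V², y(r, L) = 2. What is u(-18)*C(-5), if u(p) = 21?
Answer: 1050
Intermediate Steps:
C(V) = 2*V²
u(-18)*C(-5) = 21*(2*(-5)²) = 21*(2*25) = 21*50 = 1050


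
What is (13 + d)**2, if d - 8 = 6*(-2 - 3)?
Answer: 81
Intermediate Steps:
d = -22 (d = 8 + 6*(-2 - 3) = 8 + 6*(-5) = 8 - 30 = -22)
(13 + d)**2 = (13 - 22)**2 = (-9)**2 = 81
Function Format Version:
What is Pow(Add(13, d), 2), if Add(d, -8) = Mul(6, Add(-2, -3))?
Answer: 81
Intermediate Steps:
d = -22 (d = Add(8, Mul(6, Add(-2, -3))) = Add(8, Mul(6, -5)) = Add(8, -30) = -22)
Pow(Add(13, d), 2) = Pow(Add(13, -22), 2) = Pow(-9, 2) = 81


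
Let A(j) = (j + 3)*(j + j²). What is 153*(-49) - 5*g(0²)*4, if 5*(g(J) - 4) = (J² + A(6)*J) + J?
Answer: -7577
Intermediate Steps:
A(j) = (3 + j)*(j + j²)
g(J) = 4 + J²/5 + 379*J/5 (g(J) = 4 + ((J² + (6*(3 + 6² + 4*6))*J) + J)/5 = 4 + ((J² + (6*(3 + 36 + 24))*J) + J)/5 = 4 + ((J² + (6*63)*J) + J)/5 = 4 + ((J² + 378*J) + J)/5 = 4 + (J² + 379*J)/5 = 4 + (J²/5 + 379*J/5) = 4 + J²/5 + 379*J/5)
153*(-49) - 5*g(0²)*4 = 153*(-49) - 5*(4 + (0²)²/5 + (379/5)*0²)*4 = -7497 - 5*(4 + (⅕)*0² + (379/5)*0)*4 = -7497 - 5*(4 + (⅕)*0 + 0)*4 = -7497 - 5*(4 + 0 + 0)*4 = -7497 - 5*4*4 = -7497 - 20*4 = -7497 - 80 = -7577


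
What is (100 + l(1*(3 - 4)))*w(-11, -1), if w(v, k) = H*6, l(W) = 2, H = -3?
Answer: -1836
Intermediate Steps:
w(v, k) = -18 (w(v, k) = -3*6 = -18)
(100 + l(1*(3 - 4)))*w(-11, -1) = (100 + 2)*(-18) = 102*(-18) = -1836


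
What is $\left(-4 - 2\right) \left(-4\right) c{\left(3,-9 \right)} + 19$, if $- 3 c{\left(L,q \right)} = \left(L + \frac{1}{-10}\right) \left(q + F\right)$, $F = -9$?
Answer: $\frac{2183}{5} \approx 436.6$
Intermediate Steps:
$c{\left(L,q \right)} = - \frac{\left(-9 + q\right) \left(- \frac{1}{10} + L\right)}{3}$ ($c{\left(L,q \right)} = - \frac{\left(L + \frac{1}{-10}\right) \left(q - 9\right)}{3} = - \frac{\left(L - \frac{1}{10}\right) \left(-9 + q\right)}{3} = - \frac{\left(- \frac{1}{10} + L\right) \left(-9 + q\right)}{3} = - \frac{\left(-9 + q\right) \left(- \frac{1}{10} + L\right)}{3}$)
$\left(-4 - 2\right) \left(-4\right) c{\left(3,-9 \right)} + 19 = \left(-4 - 2\right) \left(-4\right) \left(- \frac{3}{10} + 3 \cdot 3 + \frac{1}{30} \left(-9\right) - 1 \left(-9\right)\right) + 19 = \left(-6\right) \left(-4\right) \left(- \frac{3}{10} + 9 - \frac{3}{10} + 9\right) + 19 = 24 \cdot \frac{87}{5} + 19 = \frac{2088}{5} + 19 = \frac{2183}{5}$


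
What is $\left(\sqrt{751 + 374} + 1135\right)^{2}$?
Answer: $1289350 + 34050 \sqrt{5} \approx 1.3655 \cdot 10^{6}$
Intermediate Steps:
$\left(\sqrt{751 + 374} + 1135\right)^{2} = \left(\sqrt{1125} + 1135\right)^{2} = \left(15 \sqrt{5} + 1135\right)^{2} = \left(1135 + 15 \sqrt{5}\right)^{2}$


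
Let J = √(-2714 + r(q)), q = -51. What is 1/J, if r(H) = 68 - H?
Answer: -I*√2595/2595 ≈ -0.01963*I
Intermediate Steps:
J = I*√2595 (J = √(-2714 + (68 - 1*(-51))) = √(-2714 + (68 + 51)) = √(-2714 + 119) = √(-2595) = I*√2595 ≈ 50.941*I)
1/J = 1/(I*√2595) = -I*√2595/2595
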